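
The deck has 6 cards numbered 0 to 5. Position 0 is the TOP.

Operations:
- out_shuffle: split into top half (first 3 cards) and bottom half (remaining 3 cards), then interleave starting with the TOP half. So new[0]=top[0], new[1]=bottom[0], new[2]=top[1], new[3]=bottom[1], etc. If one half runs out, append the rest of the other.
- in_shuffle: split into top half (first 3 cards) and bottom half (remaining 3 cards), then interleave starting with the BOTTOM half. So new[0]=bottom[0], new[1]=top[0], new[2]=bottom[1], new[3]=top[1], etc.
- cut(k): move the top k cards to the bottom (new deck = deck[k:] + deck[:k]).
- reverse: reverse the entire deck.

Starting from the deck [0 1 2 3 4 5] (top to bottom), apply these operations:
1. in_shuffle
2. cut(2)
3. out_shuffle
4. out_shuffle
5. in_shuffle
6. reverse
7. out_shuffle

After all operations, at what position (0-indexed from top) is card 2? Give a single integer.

After op 1 (in_shuffle): [3 0 4 1 5 2]
After op 2 (cut(2)): [4 1 5 2 3 0]
After op 3 (out_shuffle): [4 2 1 3 5 0]
After op 4 (out_shuffle): [4 3 2 5 1 0]
After op 5 (in_shuffle): [5 4 1 3 0 2]
After op 6 (reverse): [2 0 3 1 4 5]
After op 7 (out_shuffle): [2 1 0 4 3 5]
Card 2 is at position 0.

Answer: 0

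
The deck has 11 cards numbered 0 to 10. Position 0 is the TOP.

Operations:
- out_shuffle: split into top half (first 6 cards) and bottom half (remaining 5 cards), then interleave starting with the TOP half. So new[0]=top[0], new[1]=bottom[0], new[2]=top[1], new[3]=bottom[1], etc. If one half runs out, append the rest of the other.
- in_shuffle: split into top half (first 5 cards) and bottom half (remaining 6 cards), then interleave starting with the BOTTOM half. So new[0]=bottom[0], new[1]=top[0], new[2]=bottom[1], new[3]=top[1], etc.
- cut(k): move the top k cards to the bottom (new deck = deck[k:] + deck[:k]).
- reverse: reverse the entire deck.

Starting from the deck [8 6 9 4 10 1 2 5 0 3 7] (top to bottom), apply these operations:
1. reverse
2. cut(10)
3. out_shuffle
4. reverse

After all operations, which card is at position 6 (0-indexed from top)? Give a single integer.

After op 1 (reverse): [7 3 0 5 2 1 10 4 9 6 8]
After op 2 (cut(10)): [8 7 3 0 5 2 1 10 4 9 6]
After op 3 (out_shuffle): [8 1 7 10 3 4 0 9 5 6 2]
After op 4 (reverse): [2 6 5 9 0 4 3 10 7 1 8]
Position 6: card 3.

Answer: 3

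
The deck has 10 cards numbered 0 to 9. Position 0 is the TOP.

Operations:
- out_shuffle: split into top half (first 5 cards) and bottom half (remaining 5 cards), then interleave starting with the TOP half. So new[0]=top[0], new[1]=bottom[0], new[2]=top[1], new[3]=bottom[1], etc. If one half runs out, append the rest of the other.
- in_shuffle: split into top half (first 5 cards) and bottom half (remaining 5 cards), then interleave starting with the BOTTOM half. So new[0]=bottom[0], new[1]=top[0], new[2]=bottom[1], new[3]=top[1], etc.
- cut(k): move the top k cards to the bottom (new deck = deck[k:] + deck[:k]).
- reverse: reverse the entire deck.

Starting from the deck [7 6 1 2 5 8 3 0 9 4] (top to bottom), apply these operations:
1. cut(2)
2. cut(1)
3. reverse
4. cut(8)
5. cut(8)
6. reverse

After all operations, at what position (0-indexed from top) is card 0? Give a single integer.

After op 1 (cut(2)): [1 2 5 8 3 0 9 4 7 6]
After op 2 (cut(1)): [2 5 8 3 0 9 4 7 6 1]
After op 3 (reverse): [1 6 7 4 9 0 3 8 5 2]
After op 4 (cut(8)): [5 2 1 6 7 4 9 0 3 8]
After op 5 (cut(8)): [3 8 5 2 1 6 7 4 9 0]
After op 6 (reverse): [0 9 4 7 6 1 2 5 8 3]
Card 0 is at position 0.

Answer: 0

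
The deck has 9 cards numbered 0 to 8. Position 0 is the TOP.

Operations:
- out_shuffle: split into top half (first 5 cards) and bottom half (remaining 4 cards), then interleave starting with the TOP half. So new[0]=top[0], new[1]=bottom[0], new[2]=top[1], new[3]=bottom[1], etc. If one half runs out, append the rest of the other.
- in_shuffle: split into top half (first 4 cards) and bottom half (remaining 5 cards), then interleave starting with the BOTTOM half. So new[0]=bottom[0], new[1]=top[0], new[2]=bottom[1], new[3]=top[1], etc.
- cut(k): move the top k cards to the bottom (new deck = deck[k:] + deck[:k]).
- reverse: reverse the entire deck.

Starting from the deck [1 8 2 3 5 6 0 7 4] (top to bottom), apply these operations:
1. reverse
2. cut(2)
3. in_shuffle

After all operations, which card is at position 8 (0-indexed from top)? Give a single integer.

Answer: 7

Derivation:
After op 1 (reverse): [4 7 0 6 5 3 2 8 1]
After op 2 (cut(2)): [0 6 5 3 2 8 1 4 7]
After op 3 (in_shuffle): [2 0 8 6 1 5 4 3 7]
Position 8: card 7.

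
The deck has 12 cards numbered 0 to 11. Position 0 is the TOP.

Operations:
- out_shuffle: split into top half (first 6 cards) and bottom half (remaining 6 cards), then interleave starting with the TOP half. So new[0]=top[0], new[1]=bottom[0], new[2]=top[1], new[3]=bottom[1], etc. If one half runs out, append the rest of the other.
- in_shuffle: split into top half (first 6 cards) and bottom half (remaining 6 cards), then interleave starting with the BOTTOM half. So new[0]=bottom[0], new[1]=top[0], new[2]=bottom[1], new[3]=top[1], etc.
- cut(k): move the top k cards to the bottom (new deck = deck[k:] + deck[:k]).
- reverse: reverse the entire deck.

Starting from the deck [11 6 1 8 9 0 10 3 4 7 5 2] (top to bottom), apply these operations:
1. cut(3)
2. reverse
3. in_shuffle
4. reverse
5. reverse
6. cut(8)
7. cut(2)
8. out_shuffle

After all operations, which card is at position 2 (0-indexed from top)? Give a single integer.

After op 1 (cut(3)): [8 9 0 10 3 4 7 5 2 11 6 1]
After op 2 (reverse): [1 6 11 2 5 7 4 3 10 0 9 8]
After op 3 (in_shuffle): [4 1 3 6 10 11 0 2 9 5 8 7]
After op 4 (reverse): [7 8 5 9 2 0 11 10 6 3 1 4]
After op 5 (reverse): [4 1 3 6 10 11 0 2 9 5 8 7]
After op 6 (cut(8)): [9 5 8 7 4 1 3 6 10 11 0 2]
After op 7 (cut(2)): [8 7 4 1 3 6 10 11 0 2 9 5]
After op 8 (out_shuffle): [8 10 7 11 4 0 1 2 3 9 6 5]
Position 2: card 7.

Answer: 7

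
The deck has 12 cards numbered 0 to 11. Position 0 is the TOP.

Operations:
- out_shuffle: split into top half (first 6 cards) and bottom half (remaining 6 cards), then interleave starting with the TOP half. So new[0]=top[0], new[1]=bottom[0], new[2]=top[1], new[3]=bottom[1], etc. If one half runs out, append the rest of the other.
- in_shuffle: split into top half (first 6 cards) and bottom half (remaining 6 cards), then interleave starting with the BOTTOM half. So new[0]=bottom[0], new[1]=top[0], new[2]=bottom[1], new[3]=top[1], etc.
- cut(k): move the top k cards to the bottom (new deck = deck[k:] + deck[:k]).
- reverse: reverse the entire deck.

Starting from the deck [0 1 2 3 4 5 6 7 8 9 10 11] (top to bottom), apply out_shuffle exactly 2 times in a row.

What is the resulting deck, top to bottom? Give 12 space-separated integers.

After op 1 (out_shuffle): [0 6 1 7 2 8 3 9 4 10 5 11]
After op 2 (out_shuffle): [0 3 6 9 1 4 7 10 2 5 8 11]

Answer: 0 3 6 9 1 4 7 10 2 5 8 11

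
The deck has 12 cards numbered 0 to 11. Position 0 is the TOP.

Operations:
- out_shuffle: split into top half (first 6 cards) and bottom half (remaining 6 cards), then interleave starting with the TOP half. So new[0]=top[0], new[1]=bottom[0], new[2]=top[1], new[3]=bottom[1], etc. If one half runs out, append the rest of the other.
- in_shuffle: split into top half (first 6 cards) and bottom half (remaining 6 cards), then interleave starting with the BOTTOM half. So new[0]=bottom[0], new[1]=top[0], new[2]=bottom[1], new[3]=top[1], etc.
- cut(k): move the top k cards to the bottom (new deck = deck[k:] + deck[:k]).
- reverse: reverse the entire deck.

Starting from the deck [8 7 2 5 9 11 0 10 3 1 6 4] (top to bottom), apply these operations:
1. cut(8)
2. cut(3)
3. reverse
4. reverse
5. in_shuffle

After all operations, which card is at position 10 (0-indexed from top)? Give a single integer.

Answer: 6

Derivation:
After op 1 (cut(8)): [3 1 6 4 8 7 2 5 9 11 0 10]
After op 2 (cut(3)): [4 8 7 2 5 9 11 0 10 3 1 6]
After op 3 (reverse): [6 1 3 10 0 11 9 5 2 7 8 4]
After op 4 (reverse): [4 8 7 2 5 9 11 0 10 3 1 6]
After op 5 (in_shuffle): [11 4 0 8 10 7 3 2 1 5 6 9]
Position 10: card 6.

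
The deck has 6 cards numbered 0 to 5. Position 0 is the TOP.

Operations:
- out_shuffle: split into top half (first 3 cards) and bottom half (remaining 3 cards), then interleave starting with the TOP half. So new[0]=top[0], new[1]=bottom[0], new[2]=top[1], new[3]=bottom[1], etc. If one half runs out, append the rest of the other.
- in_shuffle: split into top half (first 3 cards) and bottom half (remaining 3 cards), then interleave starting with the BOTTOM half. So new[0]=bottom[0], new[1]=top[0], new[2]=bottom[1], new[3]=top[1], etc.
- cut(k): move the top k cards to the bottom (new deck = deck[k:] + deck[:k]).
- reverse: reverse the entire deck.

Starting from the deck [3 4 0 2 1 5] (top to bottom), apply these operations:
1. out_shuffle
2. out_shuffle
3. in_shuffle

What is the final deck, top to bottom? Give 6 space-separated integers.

After op 1 (out_shuffle): [3 2 4 1 0 5]
After op 2 (out_shuffle): [3 1 2 0 4 5]
After op 3 (in_shuffle): [0 3 4 1 5 2]

Answer: 0 3 4 1 5 2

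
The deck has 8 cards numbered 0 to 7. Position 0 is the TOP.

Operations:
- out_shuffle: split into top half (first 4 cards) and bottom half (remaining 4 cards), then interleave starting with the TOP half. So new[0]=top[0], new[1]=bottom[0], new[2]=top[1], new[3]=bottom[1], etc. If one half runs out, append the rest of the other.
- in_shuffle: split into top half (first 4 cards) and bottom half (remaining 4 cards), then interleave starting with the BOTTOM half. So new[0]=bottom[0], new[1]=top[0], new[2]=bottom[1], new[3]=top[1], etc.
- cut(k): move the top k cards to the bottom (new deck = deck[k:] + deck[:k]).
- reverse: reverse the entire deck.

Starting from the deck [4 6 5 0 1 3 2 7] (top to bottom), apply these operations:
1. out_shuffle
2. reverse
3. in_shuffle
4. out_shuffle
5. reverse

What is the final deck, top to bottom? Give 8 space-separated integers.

Answer: 5 0 4 6 2 7 1 3

Derivation:
After op 1 (out_shuffle): [4 1 6 3 5 2 0 7]
After op 2 (reverse): [7 0 2 5 3 6 1 4]
After op 3 (in_shuffle): [3 7 6 0 1 2 4 5]
After op 4 (out_shuffle): [3 1 7 2 6 4 0 5]
After op 5 (reverse): [5 0 4 6 2 7 1 3]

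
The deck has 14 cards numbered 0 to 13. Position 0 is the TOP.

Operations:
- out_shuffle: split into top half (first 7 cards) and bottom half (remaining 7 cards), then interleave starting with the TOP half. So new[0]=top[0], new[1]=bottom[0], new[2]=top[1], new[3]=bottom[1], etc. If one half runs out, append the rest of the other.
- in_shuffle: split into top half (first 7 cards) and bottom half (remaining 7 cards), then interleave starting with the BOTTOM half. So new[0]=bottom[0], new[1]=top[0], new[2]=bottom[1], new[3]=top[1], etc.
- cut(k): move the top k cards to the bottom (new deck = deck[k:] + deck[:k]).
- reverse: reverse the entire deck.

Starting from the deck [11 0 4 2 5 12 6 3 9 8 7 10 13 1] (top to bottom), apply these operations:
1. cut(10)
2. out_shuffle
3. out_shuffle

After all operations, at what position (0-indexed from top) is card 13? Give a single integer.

Answer: 8

Derivation:
After op 1 (cut(10)): [7 10 13 1 11 0 4 2 5 12 6 3 9 8]
After op 2 (out_shuffle): [7 2 10 5 13 12 1 6 11 3 0 9 4 8]
After op 3 (out_shuffle): [7 6 2 11 10 3 5 0 13 9 12 4 1 8]
Card 13 is at position 8.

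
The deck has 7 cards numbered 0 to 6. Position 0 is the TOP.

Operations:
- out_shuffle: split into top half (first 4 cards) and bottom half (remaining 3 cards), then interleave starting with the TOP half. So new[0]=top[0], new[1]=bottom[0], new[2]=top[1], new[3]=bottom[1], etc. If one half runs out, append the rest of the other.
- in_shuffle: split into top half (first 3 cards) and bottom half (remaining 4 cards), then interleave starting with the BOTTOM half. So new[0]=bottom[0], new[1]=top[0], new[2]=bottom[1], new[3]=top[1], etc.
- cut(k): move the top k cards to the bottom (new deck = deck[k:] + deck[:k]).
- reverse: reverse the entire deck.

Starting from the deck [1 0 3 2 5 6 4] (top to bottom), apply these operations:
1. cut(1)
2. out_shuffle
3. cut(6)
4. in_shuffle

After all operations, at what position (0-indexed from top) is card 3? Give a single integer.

Answer: 0

Derivation:
After op 1 (cut(1)): [0 3 2 5 6 4 1]
After op 2 (out_shuffle): [0 6 3 4 2 1 5]
After op 3 (cut(6)): [5 0 6 3 4 2 1]
After op 4 (in_shuffle): [3 5 4 0 2 6 1]
Card 3 is at position 0.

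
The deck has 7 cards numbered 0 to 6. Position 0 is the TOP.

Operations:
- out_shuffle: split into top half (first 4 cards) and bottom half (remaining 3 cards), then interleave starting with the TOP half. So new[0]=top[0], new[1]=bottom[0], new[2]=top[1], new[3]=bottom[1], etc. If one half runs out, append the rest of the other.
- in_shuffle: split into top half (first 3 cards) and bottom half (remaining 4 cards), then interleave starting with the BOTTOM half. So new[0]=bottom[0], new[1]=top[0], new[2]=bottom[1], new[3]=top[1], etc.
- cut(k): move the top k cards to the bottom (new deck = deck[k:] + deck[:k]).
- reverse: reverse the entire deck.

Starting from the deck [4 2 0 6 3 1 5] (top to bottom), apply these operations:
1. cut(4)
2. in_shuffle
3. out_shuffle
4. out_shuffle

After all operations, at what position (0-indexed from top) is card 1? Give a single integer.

After op 1 (cut(4)): [3 1 5 4 2 0 6]
After op 2 (in_shuffle): [4 3 2 1 0 5 6]
After op 3 (out_shuffle): [4 0 3 5 2 6 1]
After op 4 (out_shuffle): [4 2 0 6 3 1 5]
Card 1 is at position 5.

Answer: 5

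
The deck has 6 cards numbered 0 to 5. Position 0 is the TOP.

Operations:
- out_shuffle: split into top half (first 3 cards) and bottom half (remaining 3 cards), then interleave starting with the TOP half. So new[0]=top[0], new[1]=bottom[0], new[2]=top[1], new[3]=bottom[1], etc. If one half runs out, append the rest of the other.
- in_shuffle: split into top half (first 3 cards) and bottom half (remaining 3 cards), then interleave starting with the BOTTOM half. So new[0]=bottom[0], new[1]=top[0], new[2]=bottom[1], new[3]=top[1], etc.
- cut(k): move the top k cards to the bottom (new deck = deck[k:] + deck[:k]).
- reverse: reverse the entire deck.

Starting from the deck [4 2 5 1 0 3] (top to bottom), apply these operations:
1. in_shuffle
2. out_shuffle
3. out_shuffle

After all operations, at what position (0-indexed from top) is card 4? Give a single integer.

Answer: 4

Derivation:
After op 1 (in_shuffle): [1 4 0 2 3 5]
After op 2 (out_shuffle): [1 2 4 3 0 5]
After op 3 (out_shuffle): [1 3 2 0 4 5]
Card 4 is at position 4.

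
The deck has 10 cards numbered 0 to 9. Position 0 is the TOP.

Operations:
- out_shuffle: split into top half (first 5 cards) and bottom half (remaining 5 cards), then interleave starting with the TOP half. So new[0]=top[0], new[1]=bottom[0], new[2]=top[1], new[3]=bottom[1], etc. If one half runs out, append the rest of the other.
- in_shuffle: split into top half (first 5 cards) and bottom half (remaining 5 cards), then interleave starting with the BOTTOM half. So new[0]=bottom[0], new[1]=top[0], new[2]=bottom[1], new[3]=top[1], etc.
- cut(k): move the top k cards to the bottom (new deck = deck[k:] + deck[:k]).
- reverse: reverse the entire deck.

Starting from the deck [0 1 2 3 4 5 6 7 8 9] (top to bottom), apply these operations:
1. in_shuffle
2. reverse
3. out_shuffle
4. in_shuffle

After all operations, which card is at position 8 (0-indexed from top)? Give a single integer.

After op 1 (in_shuffle): [5 0 6 1 7 2 8 3 9 4]
After op 2 (reverse): [4 9 3 8 2 7 1 6 0 5]
After op 3 (out_shuffle): [4 7 9 1 3 6 8 0 2 5]
After op 4 (in_shuffle): [6 4 8 7 0 9 2 1 5 3]
Position 8: card 5.

Answer: 5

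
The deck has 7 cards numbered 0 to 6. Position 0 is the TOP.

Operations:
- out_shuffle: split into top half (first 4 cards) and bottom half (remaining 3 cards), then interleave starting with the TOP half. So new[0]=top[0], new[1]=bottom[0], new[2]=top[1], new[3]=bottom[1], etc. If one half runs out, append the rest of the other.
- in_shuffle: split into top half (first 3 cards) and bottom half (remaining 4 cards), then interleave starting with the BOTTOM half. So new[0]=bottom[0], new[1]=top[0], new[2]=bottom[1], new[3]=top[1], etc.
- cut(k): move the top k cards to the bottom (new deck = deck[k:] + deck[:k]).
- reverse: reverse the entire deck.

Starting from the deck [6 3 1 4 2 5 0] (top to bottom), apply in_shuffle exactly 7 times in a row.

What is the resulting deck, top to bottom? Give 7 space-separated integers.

Answer: 4 6 2 3 5 1 0

Derivation:
After op 1 (in_shuffle): [4 6 2 3 5 1 0]
After op 2 (in_shuffle): [3 4 5 6 1 2 0]
After op 3 (in_shuffle): [6 3 1 4 2 5 0]
After op 4 (in_shuffle): [4 6 2 3 5 1 0]
After op 5 (in_shuffle): [3 4 5 6 1 2 0]
After op 6 (in_shuffle): [6 3 1 4 2 5 0]
After op 7 (in_shuffle): [4 6 2 3 5 1 0]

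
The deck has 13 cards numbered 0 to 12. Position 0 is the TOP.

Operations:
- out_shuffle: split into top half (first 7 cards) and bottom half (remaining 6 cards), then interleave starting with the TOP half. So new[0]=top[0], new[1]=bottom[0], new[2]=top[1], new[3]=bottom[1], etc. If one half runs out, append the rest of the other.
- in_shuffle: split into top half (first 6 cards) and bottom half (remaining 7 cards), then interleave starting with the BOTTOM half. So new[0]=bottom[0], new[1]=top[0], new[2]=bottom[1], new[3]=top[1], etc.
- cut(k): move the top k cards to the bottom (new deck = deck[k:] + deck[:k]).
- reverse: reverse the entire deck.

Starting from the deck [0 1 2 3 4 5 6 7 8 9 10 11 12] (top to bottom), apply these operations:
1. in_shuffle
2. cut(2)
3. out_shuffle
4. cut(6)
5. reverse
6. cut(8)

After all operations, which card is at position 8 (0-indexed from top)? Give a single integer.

After op 1 (in_shuffle): [6 0 7 1 8 2 9 3 10 4 11 5 12]
After op 2 (cut(2)): [7 1 8 2 9 3 10 4 11 5 12 6 0]
After op 3 (out_shuffle): [7 4 1 11 8 5 2 12 9 6 3 0 10]
After op 4 (cut(6)): [2 12 9 6 3 0 10 7 4 1 11 8 5]
After op 5 (reverse): [5 8 11 1 4 7 10 0 3 6 9 12 2]
After op 6 (cut(8)): [3 6 9 12 2 5 8 11 1 4 7 10 0]
Position 8: card 1.

Answer: 1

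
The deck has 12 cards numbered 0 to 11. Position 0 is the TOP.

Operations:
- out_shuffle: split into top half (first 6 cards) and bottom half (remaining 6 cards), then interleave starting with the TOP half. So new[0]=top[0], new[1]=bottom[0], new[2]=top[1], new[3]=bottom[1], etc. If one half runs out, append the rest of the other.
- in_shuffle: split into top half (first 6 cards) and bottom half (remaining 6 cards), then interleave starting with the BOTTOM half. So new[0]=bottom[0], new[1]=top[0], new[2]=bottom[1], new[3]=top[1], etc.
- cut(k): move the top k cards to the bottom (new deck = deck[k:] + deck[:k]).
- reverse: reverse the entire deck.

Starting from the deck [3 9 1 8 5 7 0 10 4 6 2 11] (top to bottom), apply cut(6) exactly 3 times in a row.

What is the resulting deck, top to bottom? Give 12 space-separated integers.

After op 1 (cut(6)): [0 10 4 6 2 11 3 9 1 8 5 7]
After op 2 (cut(6)): [3 9 1 8 5 7 0 10 4 6 2 11]
After op 3 (cut(6)): [0 10 4 6 2 11 3 9 1 8 5 7]

Answer: 0 10 4 6 2 11 3 9 1 8 5 7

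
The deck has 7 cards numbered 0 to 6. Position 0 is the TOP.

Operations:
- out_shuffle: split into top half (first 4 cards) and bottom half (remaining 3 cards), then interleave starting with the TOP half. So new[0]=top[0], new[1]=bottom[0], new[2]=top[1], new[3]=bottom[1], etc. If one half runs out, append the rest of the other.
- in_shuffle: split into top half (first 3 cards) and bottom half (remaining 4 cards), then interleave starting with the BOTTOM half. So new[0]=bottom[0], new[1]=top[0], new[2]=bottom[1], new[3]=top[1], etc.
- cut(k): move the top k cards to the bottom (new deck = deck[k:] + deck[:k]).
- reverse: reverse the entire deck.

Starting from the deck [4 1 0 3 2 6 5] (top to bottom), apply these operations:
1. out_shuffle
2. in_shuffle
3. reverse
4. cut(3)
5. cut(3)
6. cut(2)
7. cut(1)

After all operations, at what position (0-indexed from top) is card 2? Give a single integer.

Answer: 1

Derivation:
After op 1 (out_shuffle): [4 2 1 6 0 5 3]
After op 2 (in_shuffle): [6 4 0 2 5 1 3]
After op 3 (reverse): [3 1 5 2 0 4 6]
After op 4 (cut(3)): [2 0 4 6 3 1 5]
After op 5 (cut(3)): [6 3 1 5 2 0 4]
After op 6 (cut(2)): [1 5 2 0 4 6 3]
After op 7 (cut(1)): [5 2 0 4 6 3 1]
Card 2 is at position 1.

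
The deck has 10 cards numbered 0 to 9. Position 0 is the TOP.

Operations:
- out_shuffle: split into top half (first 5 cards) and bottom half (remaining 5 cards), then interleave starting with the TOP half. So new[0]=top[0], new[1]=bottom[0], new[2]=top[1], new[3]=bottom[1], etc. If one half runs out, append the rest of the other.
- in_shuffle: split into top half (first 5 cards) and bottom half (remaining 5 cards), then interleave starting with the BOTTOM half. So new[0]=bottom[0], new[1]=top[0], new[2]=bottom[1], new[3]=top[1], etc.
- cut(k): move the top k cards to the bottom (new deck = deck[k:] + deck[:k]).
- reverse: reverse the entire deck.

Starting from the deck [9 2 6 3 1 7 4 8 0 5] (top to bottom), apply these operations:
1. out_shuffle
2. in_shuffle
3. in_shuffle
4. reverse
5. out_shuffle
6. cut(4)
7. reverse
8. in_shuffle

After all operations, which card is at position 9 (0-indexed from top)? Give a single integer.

Answer: 2

Derivation:
After op 1 (out_shuffle): [9 7 2 4 6 8 3 0 1 5]
After op 2 (in_shuffle): [8 9 3 7 0 2 1 4 5 6]
After op 3 (in_shuffle): [2 8 1 9 4 3 5 7 6 0]
After op 4 (reverse): [0 6 7 5 3 4 9 1 8 2]
After op 5 (out_shuffle): [0 4 6 9 7 1 5 8 3 2]
After op 6 (cut(4)): [7 1 5 8 3 2 0 4 6 9]
After op 7 (reverse): [9 6 4 0 2 3 8 5 1 7]
After op 8 (in_shuffle): [3 9 8 6 5 4 1 0 7 2]
Position 9: card 2.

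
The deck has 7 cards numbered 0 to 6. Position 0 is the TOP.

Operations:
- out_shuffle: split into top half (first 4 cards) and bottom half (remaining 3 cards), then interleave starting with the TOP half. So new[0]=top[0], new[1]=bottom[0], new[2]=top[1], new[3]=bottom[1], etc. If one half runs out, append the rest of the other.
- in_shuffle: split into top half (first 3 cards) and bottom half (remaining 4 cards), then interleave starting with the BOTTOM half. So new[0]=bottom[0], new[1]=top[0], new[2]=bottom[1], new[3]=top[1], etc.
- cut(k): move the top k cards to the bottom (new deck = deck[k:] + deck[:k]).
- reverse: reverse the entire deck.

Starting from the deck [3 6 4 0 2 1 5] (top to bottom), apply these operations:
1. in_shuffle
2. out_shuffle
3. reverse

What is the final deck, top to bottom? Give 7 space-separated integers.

After op 1 (in_shuffle): [0 3 2 6 1 4 5]
After op 2 (out_shuffle): [0 1 3 4 2 5 6]
After op 3 (reverse): [6 5 2 4 3 1 0]

Answer: 6 5 2 4 3 1 0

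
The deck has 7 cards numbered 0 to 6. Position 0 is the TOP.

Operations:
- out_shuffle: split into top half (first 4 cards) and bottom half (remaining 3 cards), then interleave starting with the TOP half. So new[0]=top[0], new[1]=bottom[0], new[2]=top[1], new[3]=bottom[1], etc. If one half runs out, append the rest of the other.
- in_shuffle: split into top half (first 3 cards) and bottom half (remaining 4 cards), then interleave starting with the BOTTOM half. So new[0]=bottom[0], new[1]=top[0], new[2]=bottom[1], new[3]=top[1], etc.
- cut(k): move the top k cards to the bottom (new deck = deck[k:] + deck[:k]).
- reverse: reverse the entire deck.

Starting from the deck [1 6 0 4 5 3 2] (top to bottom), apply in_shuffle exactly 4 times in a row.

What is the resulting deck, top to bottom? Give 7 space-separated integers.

Answer: 4 1 5 6 3 0 2

Derivation:
After op 1 (in_shuffle): [4 1 5 6 3 0 2]
After op 2 (in_shuffle): [6 4 3 1 0 5 2]
After op 3 (in_shuffle): [1 6 0 4 5 3 2]
After op 4 (in_shuffle): [4 1 5 6 3 0 2]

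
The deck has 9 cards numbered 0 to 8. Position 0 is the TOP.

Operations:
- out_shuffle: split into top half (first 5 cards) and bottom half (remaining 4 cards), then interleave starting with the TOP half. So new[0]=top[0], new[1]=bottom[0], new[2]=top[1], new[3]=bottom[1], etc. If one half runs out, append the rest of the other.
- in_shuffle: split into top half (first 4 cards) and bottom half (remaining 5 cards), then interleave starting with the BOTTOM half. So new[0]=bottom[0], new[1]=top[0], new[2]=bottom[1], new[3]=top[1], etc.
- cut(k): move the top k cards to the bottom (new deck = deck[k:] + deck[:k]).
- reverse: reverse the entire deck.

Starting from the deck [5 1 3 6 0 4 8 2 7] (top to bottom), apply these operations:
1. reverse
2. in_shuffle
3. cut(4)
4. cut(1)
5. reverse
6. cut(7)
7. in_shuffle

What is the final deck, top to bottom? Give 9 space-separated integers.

After op 1 (reverse): [7 2 8 4 0 6 3 1 5]
After op 2 (in_shuffle): [0 7 6 2 3 8 1 4 5]
After op 3 (cut(4)): [3 8 1 4 5 0 7 6 2]
After op 4 (cut(1)): [8 1 4 5 0 7 6 2 3]
After op 5 (reverse): [3 2 6 7 0 5 4 1 8]
After op 6 (cut(7)): [1 8 3 2 6 7 0 5 4]
After op 7 (in_shuffle): [6 1 7 8 0 3 5 2 4]

Answer: 6 1 7 8 0 3 5 2 4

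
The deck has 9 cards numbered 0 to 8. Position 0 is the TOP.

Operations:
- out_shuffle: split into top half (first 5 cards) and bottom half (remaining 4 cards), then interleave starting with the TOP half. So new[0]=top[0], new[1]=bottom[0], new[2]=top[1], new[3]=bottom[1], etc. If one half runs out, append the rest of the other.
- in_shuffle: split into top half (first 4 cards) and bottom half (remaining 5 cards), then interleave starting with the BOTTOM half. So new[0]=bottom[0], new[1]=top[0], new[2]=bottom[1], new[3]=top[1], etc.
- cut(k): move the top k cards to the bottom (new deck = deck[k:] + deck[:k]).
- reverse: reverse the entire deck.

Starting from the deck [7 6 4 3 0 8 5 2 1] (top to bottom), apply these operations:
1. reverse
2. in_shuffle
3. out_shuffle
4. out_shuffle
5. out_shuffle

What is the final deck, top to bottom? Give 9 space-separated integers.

Answer: 0 7 8 6 5 4 2 3 1

Derivation:
After op 1 (reverse): [1 2 5 8 0 3 4 6 7]
After op 2 (in_shuffle): [0 1 3 2 4 5 6 8 7]
After op 3 (out_shuffle): [0 5 1 6 3 8 2 7 4]
After op 4 (out_shuffle): [0 8 5 2 1 7 6 4 3]
After op 5 (out_shuffle): [0 7 8 6 5 4 2 3 1]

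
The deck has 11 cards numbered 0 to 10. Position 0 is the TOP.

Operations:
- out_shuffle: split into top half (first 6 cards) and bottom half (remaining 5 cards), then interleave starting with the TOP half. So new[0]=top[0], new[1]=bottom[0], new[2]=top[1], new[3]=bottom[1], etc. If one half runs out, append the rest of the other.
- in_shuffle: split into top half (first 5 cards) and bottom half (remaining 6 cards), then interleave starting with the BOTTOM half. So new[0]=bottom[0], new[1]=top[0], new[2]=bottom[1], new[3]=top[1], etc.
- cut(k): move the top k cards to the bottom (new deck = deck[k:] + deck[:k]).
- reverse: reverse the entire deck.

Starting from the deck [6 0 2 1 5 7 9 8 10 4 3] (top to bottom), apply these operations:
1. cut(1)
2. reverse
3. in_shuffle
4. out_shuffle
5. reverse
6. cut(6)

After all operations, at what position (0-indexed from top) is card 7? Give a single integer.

Answer: 0

Derivation:
After op 1 (cut(1)): [0 2 1 5 7 9 8 10 4 3 6]
After op 2 (reverse): [6 3 4 10 8 9 7 5 1 2 0]
After op 3 (in_shuffle): [9 6 7 3 5 4 1 10 2 8 0]
After op 4 (out_shuffle): [9 1 6 10 7 2 3 8 5 0 4]
After op 5 (reverse): [4 0 5 8 3 2 7 10 6 1 9]
After op 6 (cut(6)): [7 10 6 1 9 4 0 5 8 3 2]
Card 7 is at position 0.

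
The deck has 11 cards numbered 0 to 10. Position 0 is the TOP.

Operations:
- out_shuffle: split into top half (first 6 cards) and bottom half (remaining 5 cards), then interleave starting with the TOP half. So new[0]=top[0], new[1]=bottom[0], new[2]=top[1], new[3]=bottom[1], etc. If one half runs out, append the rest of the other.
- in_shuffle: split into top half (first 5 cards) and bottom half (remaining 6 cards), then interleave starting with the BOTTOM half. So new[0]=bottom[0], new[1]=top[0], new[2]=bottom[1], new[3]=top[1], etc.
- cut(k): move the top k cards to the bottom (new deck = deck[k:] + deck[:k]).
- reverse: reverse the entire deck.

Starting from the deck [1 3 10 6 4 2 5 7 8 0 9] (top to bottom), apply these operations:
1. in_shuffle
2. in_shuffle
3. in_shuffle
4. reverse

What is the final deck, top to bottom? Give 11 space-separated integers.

Answer: 9 6 7 1 4 8 3 2 0 10 5

Derivation:
After op 1 (in_shuffle): [2 1 5 3 7 10 8 6 0 4 9]
After op 2 (in_shuffle): [10 2 8 1 6 5 0 3 4 7 9]
After op 3 (in_shuffle): [5 10 0 2 3 8 4 1 7 6 9]
After op 4 (reverse): [9 6 7 1 4 8 3 2 0 10 5]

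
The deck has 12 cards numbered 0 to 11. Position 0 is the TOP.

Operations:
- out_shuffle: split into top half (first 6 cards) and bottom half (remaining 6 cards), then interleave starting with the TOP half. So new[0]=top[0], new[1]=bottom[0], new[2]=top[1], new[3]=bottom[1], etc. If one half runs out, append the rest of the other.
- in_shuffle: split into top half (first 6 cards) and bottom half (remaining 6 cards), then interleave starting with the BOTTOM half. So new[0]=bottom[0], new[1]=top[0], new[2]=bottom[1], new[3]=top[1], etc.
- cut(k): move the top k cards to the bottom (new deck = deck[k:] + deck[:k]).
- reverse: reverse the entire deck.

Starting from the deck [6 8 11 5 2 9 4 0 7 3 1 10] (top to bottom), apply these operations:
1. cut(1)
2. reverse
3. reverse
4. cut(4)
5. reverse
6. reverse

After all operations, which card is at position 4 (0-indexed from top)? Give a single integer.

Answer: 3

Derivation:
After op 1 (cut(1)): [8 11 5 2 9 4 0 7 3 1 10 6]
After op 2 (reverse): [6 10 1 3 7 0 4 9 2 5 11 8]
After op 3 (reverse): [8 11 5 2 9 4 0 7 3 1 10 6]
After op 4 (cut(4)): [9 4 0 7 3 1 10 6 8 11 5 2]
After op 5 (reverse): [2 5 11 8 6 10 1 3 7 0 4 9]
After op 6 (reverse): [9 4 0 7 3 1 10 6 8 11 5 2]
Position 4: card 3.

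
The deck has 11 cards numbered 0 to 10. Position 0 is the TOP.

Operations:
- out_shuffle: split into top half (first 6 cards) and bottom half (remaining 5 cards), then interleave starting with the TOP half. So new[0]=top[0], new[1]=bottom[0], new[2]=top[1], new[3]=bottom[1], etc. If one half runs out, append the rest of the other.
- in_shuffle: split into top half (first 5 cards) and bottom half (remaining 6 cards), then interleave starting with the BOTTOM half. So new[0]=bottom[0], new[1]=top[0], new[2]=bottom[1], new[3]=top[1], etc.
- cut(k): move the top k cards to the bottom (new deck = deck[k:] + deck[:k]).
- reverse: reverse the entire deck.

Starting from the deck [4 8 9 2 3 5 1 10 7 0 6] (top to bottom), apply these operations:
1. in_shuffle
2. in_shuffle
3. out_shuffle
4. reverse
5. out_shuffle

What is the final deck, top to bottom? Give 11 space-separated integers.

After op 1 (in_shuffle): [5 4 1 8 10 9 7 2 0 3 6]
After op 2 (in_shuffle): [9 5 7 4 2 1 0 8 3 10 6]
After op 3 (out_shuffle): [9 0 5 8 7 3 4 10 2 6 1]
After op 4 (reverse): [1 6 2 10 4 3 7 8 5 0 9]
After op 5 (out_shuffle): [1 7 6 8 2 5 10 0 4 9 3]

Answer: 1 7 6 8 2 5 10 0 4 9 3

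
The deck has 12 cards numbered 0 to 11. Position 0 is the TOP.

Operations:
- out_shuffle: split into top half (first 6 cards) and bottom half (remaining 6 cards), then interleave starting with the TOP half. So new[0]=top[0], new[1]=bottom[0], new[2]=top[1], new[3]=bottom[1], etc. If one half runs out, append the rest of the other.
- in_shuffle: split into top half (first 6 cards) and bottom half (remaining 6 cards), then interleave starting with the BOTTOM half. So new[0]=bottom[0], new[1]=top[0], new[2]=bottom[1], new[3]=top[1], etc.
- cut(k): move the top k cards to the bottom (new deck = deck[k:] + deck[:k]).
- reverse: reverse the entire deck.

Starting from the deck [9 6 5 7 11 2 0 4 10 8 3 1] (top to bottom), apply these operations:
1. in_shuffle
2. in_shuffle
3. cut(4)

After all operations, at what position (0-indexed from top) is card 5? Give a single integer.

Answer: 7

Derivation:
After op 1 (in_shuffle): [0 9 4 6 10 5 8 7 3 11 1 2]
After op 2 (in_shuffle): [8 0 7 9 3 4 11 6 1 10 2 5]
After op 3 (cut(4)): [3 4 11 6 1 10 2 5 8 0 7 9]
Card 5 is at position 7.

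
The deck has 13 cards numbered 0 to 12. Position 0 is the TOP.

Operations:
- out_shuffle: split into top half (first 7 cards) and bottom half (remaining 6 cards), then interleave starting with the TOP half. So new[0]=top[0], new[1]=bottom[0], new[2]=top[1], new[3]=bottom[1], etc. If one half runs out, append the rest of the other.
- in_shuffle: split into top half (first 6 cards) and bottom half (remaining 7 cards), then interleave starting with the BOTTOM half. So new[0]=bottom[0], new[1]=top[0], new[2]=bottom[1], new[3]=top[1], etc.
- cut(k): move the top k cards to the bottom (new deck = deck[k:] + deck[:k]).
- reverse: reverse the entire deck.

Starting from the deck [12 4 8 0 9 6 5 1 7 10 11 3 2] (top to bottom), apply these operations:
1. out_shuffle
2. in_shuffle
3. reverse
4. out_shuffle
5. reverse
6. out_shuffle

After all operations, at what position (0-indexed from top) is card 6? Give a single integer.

After op 1 (out_shuffle): [12 1 4 7 8 10 0 11 9 3 6 2 5]
After op 2 (in_shuffle): [0 12 11 1 9 4 3 7 6 8 2 10 5]
After op 3 (reverse): [5 10 2 8 6 7 3 4 9 1 11 12 0]
After op 4 (out_shuffle): [5 4 10 9 2 1 8 11 6 12 7 0 3]
After op 5 (reverse): [3 0 7 12 6 11 8 1 2 9 10 4 5]
After op 6 (out_shuffle): [3 1 0 2 7 9 12 10 6 4 11 5 8]
Card 6 is at position 8.

Answer: 8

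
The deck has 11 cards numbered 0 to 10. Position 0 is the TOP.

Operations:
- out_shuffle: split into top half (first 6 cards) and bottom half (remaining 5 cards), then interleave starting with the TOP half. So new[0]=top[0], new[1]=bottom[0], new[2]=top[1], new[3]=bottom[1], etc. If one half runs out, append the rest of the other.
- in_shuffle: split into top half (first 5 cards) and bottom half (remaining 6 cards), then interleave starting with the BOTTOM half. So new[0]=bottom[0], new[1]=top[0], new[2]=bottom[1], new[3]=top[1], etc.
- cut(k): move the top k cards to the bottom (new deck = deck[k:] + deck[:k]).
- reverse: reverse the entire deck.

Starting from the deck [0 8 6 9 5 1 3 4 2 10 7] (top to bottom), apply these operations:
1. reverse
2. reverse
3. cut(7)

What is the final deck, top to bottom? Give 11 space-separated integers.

After op 1 (reverse): [7 10 2 4 3 1 5 9 6 8 0]
After op 2 (reverse): [0 8 6 9 5 1 3 4 2 10 7]
After op 3 (cut(7)): [4 2 10 7 0 8 6 9 5 1 3]

Answer: 4 2 10 7 0 8 6 9 5 1 3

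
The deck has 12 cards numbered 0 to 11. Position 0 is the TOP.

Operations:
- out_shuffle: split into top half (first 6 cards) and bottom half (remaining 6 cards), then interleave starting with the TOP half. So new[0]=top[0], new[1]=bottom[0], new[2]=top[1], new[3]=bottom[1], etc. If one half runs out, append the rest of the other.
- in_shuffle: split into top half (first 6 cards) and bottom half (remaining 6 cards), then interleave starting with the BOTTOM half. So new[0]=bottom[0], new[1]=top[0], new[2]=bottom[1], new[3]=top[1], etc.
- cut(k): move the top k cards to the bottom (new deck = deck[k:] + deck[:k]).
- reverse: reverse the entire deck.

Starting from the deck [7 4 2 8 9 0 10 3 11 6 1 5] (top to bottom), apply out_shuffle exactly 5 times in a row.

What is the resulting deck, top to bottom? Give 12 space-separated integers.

Answer: 7 1 6 11 3 10 0 9 8 2 4 5

Derivation:
After op 1 (out_shuffle): [7 10 4 3 2 11 8 6 9 1 0 5]
After op 2 (out_shuffle): [7 8 10 6 4 9 3 1 2 0 11 5]
After op 3 (out_shuffle): [7 3 8 1 10 2 6 0 4 11 9 5]
After op 4 (out_shuffle): [7 6 3 0 8 4 1 11 10 9 2 5]
After op 5 (out_shuffle): [7 1 6 11 3 10 0 9 8 2 4 5]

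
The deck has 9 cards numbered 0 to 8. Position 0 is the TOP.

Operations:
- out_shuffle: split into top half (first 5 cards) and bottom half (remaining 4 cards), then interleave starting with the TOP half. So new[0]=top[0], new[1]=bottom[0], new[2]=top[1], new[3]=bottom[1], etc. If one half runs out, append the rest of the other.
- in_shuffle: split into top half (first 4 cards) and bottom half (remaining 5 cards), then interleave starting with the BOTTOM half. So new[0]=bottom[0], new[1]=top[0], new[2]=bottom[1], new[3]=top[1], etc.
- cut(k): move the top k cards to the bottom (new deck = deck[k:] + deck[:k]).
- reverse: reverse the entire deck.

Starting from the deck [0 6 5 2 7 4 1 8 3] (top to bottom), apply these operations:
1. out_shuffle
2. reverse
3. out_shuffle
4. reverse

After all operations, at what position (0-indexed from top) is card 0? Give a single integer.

After op 1 (out_shuffle): [0 4 6 1 5 8 2 3 7]
After op 2 (reverse): [7 3 2 8 5 1 6 4 0]
After op 3 (out_shuffle): [7 1 3 6 2 4 8 0 5]
After op 4 (reverse): [5 0 8 4 2 6 3 1 7]
Card 0 is at position 1.

Answer: 1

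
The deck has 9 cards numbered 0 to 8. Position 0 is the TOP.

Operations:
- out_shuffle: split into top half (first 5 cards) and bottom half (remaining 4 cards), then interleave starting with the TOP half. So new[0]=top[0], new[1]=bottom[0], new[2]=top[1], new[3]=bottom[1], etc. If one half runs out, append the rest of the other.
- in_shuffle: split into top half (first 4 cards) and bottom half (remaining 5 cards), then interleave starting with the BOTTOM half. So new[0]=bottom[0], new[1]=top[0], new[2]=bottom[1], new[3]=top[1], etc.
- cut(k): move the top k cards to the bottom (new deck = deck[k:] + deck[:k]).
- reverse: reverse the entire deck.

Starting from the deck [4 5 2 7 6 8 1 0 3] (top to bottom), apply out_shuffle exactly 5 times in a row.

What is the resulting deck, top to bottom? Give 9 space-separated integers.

After op 1 (out_shuffle): [4 8 5 1 2 0 7 3 6]
After op 2 (out_shuffle): [4 0 8 7 5 3 1 6 2]
After op 3 (out_shuffle): [4 3 0 1 8 6 7 2 5]
After op 4 (out_shuffle): [4 6 3 7 0 2 1 5 8]
After op 5 (out_shuffle): [4 2 6 1 3 5 7 8 0]

Answer: 4 2 6 1 3 5 7 8 0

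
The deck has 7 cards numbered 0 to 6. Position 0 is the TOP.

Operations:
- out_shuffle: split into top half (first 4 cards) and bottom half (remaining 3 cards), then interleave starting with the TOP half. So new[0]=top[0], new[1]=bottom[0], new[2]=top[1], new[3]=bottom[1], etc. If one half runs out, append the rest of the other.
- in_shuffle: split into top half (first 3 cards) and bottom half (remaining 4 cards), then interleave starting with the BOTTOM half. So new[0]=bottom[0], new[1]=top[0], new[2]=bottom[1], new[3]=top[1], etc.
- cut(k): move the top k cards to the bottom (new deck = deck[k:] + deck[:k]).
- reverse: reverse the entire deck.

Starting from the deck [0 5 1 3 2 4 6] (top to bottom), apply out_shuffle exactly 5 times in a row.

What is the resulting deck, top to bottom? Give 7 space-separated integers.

After op 1 (out_shuffle): [0 2 5 4 1 6 3]
After op 2 (out_shuffle): [0 1 2 6 5 3 4]
After op 3 (out_shuffle): [0 5 1 3 2 4 6]
After op 4 (out_shuffle): [0 2 5 4 1 6 3]
After op 5 (out_shuffle): [0 1 2 6 5 3 4]

Answer: 0 1 2 6 5 3 4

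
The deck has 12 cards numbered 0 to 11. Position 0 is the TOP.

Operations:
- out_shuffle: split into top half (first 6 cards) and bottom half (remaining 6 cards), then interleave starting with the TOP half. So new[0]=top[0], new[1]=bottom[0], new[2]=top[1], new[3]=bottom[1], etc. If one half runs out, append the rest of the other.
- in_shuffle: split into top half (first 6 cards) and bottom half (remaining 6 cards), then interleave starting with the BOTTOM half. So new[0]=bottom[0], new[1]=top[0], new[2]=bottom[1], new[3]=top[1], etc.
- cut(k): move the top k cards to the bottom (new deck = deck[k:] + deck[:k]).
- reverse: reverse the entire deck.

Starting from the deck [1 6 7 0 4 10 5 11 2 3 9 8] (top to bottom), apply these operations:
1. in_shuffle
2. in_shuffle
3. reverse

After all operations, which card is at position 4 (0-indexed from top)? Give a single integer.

Answer: 6

Derivation:
After op 1 (in_shuffle): [5 1 11 6 2 7 3 0 9 4 8 10]
After op 2 (in_shuffle): [3 5 0 1 9 11 4 6 8 2 10 7]
After op 3 (reverse): [7 10 2 8 6 4 11 9 1 0 5 3]
Position 4: card 6.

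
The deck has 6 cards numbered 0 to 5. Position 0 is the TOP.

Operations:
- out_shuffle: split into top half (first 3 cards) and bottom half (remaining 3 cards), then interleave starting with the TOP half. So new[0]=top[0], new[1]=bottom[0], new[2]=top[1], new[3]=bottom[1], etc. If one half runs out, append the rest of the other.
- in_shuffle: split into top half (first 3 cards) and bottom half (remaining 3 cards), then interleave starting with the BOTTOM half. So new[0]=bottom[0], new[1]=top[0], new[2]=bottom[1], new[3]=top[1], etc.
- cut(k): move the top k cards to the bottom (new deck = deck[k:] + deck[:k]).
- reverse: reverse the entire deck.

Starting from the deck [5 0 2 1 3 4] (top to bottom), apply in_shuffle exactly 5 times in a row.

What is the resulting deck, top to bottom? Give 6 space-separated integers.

After op 1 (in_shuffle): [1 5 3 0 4 2]
After op 2 (in_shuffle): [0 1 4 5 2 3]
After op 3 (in_shuffle): [5 0 2 1 3 4]
After op 4 (in_shuffle): [1 5 3 0 4 2]
After op 5 (in_shuffle): [0 1 4 5 2 3]

Answer: 0 1 4 5 2 3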